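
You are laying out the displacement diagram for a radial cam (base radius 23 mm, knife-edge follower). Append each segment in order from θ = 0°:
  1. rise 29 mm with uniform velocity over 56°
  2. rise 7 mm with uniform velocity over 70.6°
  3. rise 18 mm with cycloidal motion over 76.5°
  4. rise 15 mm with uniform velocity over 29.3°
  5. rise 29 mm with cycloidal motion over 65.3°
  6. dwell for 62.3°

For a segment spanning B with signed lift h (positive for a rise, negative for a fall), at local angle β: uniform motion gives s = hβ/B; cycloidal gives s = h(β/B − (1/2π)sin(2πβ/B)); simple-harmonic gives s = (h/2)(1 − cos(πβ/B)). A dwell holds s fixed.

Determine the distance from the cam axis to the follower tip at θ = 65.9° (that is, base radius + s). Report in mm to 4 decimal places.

seg 1 [0°–56°] uniform, h=29: full span → s += 29 → s = 29.0000
seg 2 [56°–126.6°] uniform, h=7: θ=65.9° here. β=9.9, B=70.6. 7·9.9/70.6 = 0.9816 → s = 29.9816
radial distance = base radius + s = 23 + 29.9816 = 52.9816

52.9816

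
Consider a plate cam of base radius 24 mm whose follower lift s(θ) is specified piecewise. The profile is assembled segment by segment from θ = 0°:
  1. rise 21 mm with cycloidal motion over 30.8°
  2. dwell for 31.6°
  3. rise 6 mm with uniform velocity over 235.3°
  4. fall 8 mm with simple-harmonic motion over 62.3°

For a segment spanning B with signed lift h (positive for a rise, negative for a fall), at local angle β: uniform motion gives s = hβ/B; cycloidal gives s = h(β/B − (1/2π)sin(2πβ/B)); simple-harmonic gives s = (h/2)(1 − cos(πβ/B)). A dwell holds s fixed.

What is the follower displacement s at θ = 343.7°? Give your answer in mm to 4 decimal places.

seg 1 [0°–30.8°] cycloidal, h=21: full span → s += 21 → s = 21.0000
seg 2 [30.8°–62.4°] dwell: s stays 21.0000
seg 3 [62.4°–297.7°] uniform, h=6: full span → s += 6 → s = 27.0000
seg 4 [297.7°–360°] simple-harmonic, h=-8: θ=343.7° here. β=46, B=62.3. -8/2·(1 − cos(π·0.7384)) = -6.7232 → s = 20.2768

20.2768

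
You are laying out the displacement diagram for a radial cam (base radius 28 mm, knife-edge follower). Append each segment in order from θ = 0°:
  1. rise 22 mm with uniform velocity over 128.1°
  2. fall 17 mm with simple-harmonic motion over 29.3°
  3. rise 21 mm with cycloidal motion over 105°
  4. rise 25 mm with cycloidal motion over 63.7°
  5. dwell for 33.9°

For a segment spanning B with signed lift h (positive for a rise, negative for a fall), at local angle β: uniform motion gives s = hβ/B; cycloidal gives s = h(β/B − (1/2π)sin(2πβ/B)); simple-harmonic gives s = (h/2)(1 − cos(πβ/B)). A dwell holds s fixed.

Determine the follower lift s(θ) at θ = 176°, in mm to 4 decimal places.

seg 1 [0°–128.1°] uniform, h=22: full span → s += 22 → s = 22.0000
seg 2 [128.1°–157.4°] simple-harmonic, h=-17: full span → s += -17 → s = 5.0000
seg 3 [157.4°–262.4°] cycloidal, h=21: θ=176° here. β=18.6, B=105. 21·(0.1771 − sin(2π·0.1771)/(2π)) = 0.7219 → s = 5.7219

5.7219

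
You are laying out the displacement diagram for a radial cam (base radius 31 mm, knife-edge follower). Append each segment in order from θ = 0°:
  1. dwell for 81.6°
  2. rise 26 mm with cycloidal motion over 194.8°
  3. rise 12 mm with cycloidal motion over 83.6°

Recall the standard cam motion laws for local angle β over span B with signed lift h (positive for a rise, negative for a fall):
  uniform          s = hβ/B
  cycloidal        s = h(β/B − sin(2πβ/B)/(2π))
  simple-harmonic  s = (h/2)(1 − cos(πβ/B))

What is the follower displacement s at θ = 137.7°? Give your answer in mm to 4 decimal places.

seg 1 [0°–81.6°] dwell: s stays 0.0000
seg 2 [81.6°–276.4°] cycloidal, h=26: θ=137.7° here. β=56.1, B=194.8. 26·(0.2880 − sin(2π·0.2880)/(2π)) = 3.4670 → s = 3.4670

3.4670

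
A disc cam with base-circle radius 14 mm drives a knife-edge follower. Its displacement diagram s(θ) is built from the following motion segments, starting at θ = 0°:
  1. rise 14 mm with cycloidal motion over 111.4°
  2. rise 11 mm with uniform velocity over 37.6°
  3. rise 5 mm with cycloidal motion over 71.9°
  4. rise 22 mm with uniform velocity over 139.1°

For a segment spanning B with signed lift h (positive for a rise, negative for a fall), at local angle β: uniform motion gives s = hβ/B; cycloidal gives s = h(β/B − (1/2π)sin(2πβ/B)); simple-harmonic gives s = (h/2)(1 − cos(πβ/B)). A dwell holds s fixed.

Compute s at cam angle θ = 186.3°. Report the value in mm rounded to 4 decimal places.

seg 1 [0°–111.4°] cycloidal, h=14: full span → s += 14 → s = 14.0000
seg 2 [111.4°–149°] uniform, h=11: full span → s += 11 → s = 25.0000
seg 3 [149°–220.9°] cycloidal, h=5: θ=186.3° here. β=37.3, B=71.9. 5·(0.5188 − sin(2π·0.5188)/(2π)) = 2.6875 → s = 27.6875

27.6875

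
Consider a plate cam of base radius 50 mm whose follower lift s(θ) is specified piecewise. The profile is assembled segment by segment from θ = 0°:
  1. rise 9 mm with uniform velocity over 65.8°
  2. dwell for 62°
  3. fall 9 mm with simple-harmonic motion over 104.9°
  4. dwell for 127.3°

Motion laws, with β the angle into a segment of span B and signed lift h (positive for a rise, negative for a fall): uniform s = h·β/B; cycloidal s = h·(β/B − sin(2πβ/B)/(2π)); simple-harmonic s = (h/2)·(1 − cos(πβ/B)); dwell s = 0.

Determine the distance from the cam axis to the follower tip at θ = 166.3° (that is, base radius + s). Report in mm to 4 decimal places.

seg 1 [0°–65.8°] uniform, h=9: full span → s += 9 → s = 9.0000
seg 2 [65.8°–127.8°] dwell: s stays 9.0000
seg 3 [127.8°–232.7°] simple-harmonic, h=-9: θ=166.3° here. β=38.5, B=104.9. -9/2·(1 − cos(π·0.3670)) = -2.6742 → s = 6.3258
radial distance = base radius + s = 50 + 6.3258 = 56.3258

56.3258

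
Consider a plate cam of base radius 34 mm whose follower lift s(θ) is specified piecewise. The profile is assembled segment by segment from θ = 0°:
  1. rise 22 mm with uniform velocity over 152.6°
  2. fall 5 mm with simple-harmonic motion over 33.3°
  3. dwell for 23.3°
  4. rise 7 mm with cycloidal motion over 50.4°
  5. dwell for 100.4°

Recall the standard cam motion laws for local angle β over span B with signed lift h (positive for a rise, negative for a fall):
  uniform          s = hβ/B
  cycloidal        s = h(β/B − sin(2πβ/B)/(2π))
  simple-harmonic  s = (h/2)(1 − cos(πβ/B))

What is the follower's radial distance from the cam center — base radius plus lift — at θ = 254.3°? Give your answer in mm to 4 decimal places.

seg 1 [0°–152.6°] uniform, h=22: full span → s += 22 → s = 22.0000
seg 2 [152.6°–185.9°] simple-harmonic, h=-5: full span → s += -5 → s = 17.0000
seg 3 [185.9°–209.2°] dwell: s stays 17.0000
seg 4 [209.2°–259.6°] cycloidal, h=7: θ=254.3° here. β=45.1, B=50.4. 7·(0.8948 − sin(2π·0.8948)/(2π)) = 6.9476 → s = 23.9476
radial distance = base radius + s = 34 + 23.9476 = 57.9476

57.9476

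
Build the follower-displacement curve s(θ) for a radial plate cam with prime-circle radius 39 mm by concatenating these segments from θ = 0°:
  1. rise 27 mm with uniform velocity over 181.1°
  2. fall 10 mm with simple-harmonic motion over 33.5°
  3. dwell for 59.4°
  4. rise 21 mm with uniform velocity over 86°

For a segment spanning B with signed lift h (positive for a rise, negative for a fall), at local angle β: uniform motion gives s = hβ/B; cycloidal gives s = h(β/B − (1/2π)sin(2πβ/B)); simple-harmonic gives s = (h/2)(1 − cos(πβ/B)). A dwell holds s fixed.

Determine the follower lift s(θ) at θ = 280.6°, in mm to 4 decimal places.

seg 1 [0°–181.1°] uniform, h=27: full span → s += 27 → s = 27.0000
seg 2 [181.1°–214.6°] simple-harmonic, h=-10: full span → s += -10 → s = 17.0000
seg 3 [214.6°–274°] dwell: s stays 17.0000
seg 4 [274°–360°] uniform, h=21: θ=280.6° here. β=6.6, B=86. 21·6.6/86 = 1.6116 → s = 18.6116

18.6116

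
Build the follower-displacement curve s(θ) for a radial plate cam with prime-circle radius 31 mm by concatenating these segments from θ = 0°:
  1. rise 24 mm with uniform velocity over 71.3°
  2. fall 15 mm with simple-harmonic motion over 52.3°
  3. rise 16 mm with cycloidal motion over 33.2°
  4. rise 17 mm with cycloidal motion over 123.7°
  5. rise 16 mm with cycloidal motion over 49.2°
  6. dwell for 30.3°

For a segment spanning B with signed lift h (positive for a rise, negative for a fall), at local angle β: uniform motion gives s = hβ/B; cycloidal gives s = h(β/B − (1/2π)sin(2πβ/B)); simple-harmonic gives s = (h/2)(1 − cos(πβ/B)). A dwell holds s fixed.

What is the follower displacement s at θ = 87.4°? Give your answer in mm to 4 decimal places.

seg 1 [0°–71.3°] uniform, h=24: full span → s += 24 → s = 24.0000
seg 2 [71.3°–123.6°] simple-harmonic, h=-15: θ=87.4° here. β=16.1, B=52.3. -15/2·(1 − cos(π·0.3078)) = -3.2424 → s = 20.7576

20.7576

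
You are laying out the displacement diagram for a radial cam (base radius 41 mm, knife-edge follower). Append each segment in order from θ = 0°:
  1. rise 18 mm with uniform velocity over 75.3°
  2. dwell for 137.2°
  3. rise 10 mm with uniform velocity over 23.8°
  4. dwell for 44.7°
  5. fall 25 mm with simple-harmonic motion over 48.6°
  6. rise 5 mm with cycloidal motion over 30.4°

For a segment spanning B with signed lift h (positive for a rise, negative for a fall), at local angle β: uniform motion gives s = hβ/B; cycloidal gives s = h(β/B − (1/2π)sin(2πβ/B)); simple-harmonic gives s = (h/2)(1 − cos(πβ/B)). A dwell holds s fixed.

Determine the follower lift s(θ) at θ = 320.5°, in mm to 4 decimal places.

seg 1 [0°–75.3°] uniform, h=18: full span → s += 18 → s = 18.0000
seg 2 [75.3°–212.5°] dwell: s stays 18.0000
seg 3 [212.5°–236.3°] uniform, h=10: full span → s += 10 → s = 28.0000
seg 4 [236.3°–281°] dwell: s stays 28.0000
seg 5 [281°–329.6°] simple-harmonic, h=-25: θ=320.5° here. β=39.5, B=48.6. -25/2·(1 − cos(π·0.8128)) = -22.8990 → s = 5.1010

5.1010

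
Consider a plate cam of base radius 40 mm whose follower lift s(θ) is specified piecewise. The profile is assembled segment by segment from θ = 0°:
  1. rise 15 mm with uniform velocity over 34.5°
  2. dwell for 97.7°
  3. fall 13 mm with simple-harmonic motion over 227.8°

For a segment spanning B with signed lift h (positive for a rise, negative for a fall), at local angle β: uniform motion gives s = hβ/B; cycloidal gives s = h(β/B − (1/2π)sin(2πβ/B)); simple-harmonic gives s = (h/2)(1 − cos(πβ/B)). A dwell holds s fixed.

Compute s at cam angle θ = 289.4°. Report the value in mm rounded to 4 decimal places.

seg 1 [0°–34.5°] uniform, h=15: full span → s += 15 → s = 15.0000
seg 2 [34.5°–132.2°] dwell: s stays 15.0000
seg 3 [132.2°–360°] simple-harmonic, h=-13: θ=289.4° here. β=157.2, B=227.8. -13/2·(1 − cos(π·0.6901)) = -10.1549 → s = 4.8451

4.8451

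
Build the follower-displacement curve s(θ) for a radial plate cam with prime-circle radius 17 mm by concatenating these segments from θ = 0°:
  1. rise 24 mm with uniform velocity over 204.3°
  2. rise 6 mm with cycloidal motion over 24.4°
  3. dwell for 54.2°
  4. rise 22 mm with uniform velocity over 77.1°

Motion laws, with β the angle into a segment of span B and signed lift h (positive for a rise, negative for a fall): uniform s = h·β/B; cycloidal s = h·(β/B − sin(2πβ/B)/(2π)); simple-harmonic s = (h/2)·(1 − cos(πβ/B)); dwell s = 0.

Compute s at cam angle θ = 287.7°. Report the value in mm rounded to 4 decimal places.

seg 1 [0°–204.3°] uniform, h=24: full span → s += 24 → s = 24.0000
seg 2 [204.3°–228.7°] cycloidal, h=6: full span → s += 6 → s = 30.0000
seg 3 [228.7°–282.9°] dwell: s stays 30.0000
seg 4 [282.9°–360°] uniform, h=22: θ=287.7° here. β=4.8, B=77.1. 22·4.8/77.1 = 1.3696 → s = 31.3696

31.3696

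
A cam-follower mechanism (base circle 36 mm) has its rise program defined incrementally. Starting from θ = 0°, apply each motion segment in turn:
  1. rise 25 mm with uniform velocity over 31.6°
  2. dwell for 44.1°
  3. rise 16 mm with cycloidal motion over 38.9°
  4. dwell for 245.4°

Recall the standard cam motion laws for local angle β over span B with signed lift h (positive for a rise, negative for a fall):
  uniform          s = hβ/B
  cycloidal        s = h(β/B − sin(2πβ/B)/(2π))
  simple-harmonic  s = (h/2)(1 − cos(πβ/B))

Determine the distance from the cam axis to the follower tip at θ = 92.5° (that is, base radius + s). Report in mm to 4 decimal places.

seg 1 [0°–31.6°] uniform, h=25: full span → s += 25 → s = 25.0000
seg 2 [31.6°–75.7°] dwell: s stays 25.0000
seg 3 [75.7°–114.6°] cycloidal, h=16: θ=92.5° here. β=16.8, B=38.9. 16·(0.4319 − sin(2π·0.4319)/(2π)) = 5.8530 → s = 30.8530
radial distance = base radius + s = 36 + 30.8530 = 66.8530

66.8530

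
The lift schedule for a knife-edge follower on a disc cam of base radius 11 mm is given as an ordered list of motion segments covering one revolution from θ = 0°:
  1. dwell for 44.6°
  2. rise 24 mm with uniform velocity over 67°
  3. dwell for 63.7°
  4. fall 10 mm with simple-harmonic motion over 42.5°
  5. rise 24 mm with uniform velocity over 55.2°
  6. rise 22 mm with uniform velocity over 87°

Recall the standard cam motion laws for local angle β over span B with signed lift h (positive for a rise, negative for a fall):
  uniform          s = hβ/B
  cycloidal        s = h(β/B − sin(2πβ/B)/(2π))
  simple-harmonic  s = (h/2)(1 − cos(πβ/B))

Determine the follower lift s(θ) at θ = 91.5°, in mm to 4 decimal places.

seg 1 [0°–44.6°] dwell: s stays 0.0000
seg 2 [44.6°–111.6°] uniform, h=24: θ=91.5° here. β=46.9, B=67. 24·46.9/67 = 16.8000 → s = 16.8000

16.8000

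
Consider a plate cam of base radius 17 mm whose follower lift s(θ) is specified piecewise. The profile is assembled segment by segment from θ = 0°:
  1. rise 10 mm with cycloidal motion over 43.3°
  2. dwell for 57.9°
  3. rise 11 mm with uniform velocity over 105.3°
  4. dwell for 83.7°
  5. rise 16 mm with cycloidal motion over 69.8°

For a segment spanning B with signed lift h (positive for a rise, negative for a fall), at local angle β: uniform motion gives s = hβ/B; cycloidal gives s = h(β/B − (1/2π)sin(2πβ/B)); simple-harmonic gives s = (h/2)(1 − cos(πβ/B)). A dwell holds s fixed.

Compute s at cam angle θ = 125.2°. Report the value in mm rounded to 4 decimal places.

seg 1 [0°–43.3°] cycloidal, h=10: full span → s += 10 → s = 10.0000
seg 2 [43.3°–101.2°] dwell: s stays 10.0000
seg 3 [101.2°–206.5°] uniform, h=11: θ=125.2° here. β=24, B=105.3. 11·24/105.3 = 2.5071 → s = 12.5071

12.5071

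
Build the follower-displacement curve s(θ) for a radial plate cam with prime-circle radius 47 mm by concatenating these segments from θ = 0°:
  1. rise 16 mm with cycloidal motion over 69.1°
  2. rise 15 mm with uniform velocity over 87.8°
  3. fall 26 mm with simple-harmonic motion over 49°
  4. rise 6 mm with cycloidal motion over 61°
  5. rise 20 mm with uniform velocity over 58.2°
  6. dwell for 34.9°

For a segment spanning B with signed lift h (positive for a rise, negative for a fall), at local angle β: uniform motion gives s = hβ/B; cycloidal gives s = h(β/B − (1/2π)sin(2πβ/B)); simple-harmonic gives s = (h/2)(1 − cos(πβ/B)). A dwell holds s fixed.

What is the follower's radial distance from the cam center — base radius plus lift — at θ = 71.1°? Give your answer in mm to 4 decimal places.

seg 1 [0°–69.1°] cycloidal, h=16: full span → s += 16 → s = 16.0000
seg 2 [69.1°–156.9°] uniform, h=15: θ=71.1° here. β=2, B=87.8. 15·2/87.8 = 0.3417 → s = 16.3417
radial distance = base radius + s = 47 + 16.3417 = 63.3417

63.3417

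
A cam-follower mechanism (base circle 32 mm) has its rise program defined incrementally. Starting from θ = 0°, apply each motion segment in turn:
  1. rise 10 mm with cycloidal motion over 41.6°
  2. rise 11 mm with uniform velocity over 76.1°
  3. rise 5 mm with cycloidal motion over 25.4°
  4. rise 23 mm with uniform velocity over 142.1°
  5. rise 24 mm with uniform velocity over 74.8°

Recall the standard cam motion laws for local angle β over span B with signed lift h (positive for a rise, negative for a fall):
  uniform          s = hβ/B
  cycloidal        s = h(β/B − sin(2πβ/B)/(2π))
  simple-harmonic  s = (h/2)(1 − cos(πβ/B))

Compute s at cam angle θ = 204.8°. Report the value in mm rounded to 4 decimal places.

seg 1 [0°–41.6°] cycloidal, h=10: full span → s += 10 → s = 10.0000
seg 2 [41.6°–117.7°] uniform, h=11: full span → s += 11 → s = 21.0000
seg 3 [117.7°–143.1°] cycloidal, h=5: full span → s += 5 → s = 26.0000
seg 4 [143.1°–285.2°] uniform, h=23: θ=204.8° here. β=61.7, B=142.1. 23·61.7/142.1 = 9.9866 → s = 35.9866

35.9866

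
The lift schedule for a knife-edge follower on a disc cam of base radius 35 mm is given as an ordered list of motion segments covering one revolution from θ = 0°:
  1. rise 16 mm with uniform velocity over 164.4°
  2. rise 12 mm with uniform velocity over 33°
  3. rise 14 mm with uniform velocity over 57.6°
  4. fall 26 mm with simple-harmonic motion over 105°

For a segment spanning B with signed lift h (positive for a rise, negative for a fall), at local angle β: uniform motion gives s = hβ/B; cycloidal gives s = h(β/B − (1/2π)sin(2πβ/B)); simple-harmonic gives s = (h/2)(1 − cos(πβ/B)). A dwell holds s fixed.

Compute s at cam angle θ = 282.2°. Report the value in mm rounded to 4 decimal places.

seg 1 [0°–164.4°] uniform, h=16: full span → s += 16 → s = 16.0000
seg 2 [164.4°–197.4°] uniform, h=12: full span → s += 12 → s = 28.0000
seg 3 [197.4°–255°] uniform, h=14: full span → s += 14 → s = 42.0000
seg 4 [255°–360°] simple-harmonic, h=-26: θ=282.2° here. β=27.2, B=105. -26/2·(1 − cos(π·0.2590)) = -4.0726 → s = 37.9274

37.9274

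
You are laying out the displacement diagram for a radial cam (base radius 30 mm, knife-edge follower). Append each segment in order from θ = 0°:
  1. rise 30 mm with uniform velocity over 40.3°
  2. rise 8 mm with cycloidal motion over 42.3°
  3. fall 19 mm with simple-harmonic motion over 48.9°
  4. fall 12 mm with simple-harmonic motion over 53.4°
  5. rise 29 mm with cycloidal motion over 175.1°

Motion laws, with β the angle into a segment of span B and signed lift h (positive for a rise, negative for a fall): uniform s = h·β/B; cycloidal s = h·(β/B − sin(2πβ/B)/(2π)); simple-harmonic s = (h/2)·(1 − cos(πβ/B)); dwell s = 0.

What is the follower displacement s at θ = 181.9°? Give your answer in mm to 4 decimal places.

seg 1 [0°–40.3°] uniform, h=30: full span → s += 30 → s = 30.0000
seg 2 [40.3°–82.6°] cycloidal, h=8: full span → s += 8 → s = 38.0000
seg 3 [82.6°–131.5°] simple-harmonic, h=-19: full span → s += -19 → s = 19.0000
seg 4 [131.5°–184.9°] simple-harmonic, h=-12: θ=181.9° here. β=50.4, B=53.4. -12/2·(1 − cos(π·0.9438)) = -11.9068 → s = 7.0932

7.0932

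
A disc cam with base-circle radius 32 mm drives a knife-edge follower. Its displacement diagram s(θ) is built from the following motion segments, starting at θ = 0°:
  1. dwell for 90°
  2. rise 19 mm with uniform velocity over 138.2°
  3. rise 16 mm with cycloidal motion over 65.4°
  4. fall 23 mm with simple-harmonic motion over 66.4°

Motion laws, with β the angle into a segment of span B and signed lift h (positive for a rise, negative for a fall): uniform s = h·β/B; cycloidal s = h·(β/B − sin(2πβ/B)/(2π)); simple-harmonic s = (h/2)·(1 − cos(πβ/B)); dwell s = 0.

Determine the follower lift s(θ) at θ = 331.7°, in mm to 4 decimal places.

seg 1 [0°–90°] dwell: s stays 0.0000
seg 2 [90°–228.2°] uniform, h=19: full span → s += 19 → s = 19.0000
seg 3 [228.2°–293.6°] cycloidal, h=16: full span → s += 16 → s = 35.0000
seg 4 [293.6°–360°] simple-harmonic, h=-23: θ=331.7° here. β=38.1, B=66.4. -23/2·(1 − cos(π·0.5738)) = -14.1423 → s = 20.8577

20.8577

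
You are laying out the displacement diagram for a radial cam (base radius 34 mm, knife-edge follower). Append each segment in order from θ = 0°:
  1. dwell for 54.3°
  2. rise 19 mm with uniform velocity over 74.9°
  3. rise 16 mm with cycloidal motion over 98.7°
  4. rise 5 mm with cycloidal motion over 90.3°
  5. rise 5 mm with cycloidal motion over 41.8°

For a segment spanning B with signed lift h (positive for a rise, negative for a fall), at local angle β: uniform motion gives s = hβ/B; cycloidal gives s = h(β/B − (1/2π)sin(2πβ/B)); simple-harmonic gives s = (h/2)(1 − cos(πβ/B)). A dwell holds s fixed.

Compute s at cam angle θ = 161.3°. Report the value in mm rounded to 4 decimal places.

seg 1 [0°–54.3°] dwell: s stays 0.0000
seg 2 [54.3°–129.2°] uniform, h=19: full span → s += 19 → s = 19.0000
seg 3 [129.2°–227.9°] cycloidal, h=16: θ=161.3° here. β=32.1, B=98.7. 16·(0.3252 − sin(2π·0.3252)/(2π)) = 2.9364 → s = 21.9364

21.9364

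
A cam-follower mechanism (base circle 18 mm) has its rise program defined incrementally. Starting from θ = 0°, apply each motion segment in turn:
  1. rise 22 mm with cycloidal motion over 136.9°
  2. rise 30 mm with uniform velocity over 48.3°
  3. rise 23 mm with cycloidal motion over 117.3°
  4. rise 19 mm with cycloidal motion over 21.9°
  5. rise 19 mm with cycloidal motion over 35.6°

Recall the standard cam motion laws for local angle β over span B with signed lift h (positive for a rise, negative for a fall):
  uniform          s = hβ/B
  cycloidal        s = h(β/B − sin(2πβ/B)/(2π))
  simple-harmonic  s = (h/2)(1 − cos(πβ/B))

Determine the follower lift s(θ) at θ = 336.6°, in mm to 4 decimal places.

seg 1 [0°–136.9°] cycloidal, h=22: full span → s += 22 → s = 22.0000
seg 2 [136.9°–185.2°] uniform, h=30: full span → s += 30 → s = 52.0000
seg 3 [185.2°–302.5°] cycloidal, h=23: full span → s += 23 → s = 75.0000
seg 4 [302.5°–324.4°] cycloidal, h=19: full span → s += 19 → s = 94.0000
seg 5 [324.4°–360°] cycloidal, h=19: θ=336.6° here. β=12.2, B=35.6. 19·(0.3427 − sin(2π·0.3427)/(2π)) = 3.9859 → s = 97.9859

97.9859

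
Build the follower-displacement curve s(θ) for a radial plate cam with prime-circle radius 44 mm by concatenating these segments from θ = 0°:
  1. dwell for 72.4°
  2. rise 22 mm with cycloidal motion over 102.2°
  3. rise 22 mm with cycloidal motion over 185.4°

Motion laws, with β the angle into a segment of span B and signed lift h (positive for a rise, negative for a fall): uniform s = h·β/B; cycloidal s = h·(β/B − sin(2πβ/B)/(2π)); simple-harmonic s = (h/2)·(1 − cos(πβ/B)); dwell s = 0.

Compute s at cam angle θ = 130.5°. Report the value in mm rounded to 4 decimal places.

seg 1 [0°–72.4°] dwell: s stays 0.0000
seg 2 [72.4°–174.6°] cycloidal, h=22: θ=130.5° here. β=58.1, B=102.2. 22·(0.5685 − sin(2π·0.5685)/(2π)) = 13.9676 → s = 13.9676

13.9676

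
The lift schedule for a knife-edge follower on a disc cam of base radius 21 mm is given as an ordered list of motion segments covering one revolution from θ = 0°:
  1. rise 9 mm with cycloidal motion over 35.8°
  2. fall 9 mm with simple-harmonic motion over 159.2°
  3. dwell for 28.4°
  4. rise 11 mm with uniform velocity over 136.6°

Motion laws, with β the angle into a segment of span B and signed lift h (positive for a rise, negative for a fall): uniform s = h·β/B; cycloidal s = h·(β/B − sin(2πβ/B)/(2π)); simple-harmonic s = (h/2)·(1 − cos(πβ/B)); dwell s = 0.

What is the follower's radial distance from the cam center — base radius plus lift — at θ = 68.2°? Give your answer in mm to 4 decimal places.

seg 1 [0°–35.8°] cycloidal, h=9: full span → s += 9 → s = 9.0000
seg 2 [35.8°–195°] simple-harmonic, h=-9: θ=68.2° here. β=32.4, B=159.2. -9/2·(1 − cos(π·0.2035)) = -0.8889 → s = 8.1111
radial distance = base radius + s = 21 + 8.1111 = 29.1111

29.1111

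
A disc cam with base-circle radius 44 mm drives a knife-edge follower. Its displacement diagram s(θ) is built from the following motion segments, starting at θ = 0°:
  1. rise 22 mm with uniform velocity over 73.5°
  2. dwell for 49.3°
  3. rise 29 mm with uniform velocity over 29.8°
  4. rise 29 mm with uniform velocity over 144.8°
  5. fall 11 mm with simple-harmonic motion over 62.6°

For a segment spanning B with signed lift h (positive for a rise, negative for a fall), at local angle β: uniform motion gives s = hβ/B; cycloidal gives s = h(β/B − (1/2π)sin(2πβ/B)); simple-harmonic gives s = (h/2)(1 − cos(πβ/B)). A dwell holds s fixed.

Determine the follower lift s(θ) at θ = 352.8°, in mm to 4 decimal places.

seg 1 [0°–73.5°] uniform, h=22: full span → s += 22 → s = 22.0000
seg 2 [73.5°–122.8°] dwell: s stays 22.0000
seg 3 [122.8°–152.6°] uniform, h=29: full span → s += 29 → s = 51.0000
seg 4 [152.6°–297.4°] uniform, h=29: full span → s += 29 → s = 80.0000
seg 5 [297.4°–360°] simple-harmonic, h=-11: θ=352.8° here. β=55.4, B=62.6. -11/2·(1 − cos(π·0.8850)) = -10.6448 → s = 69.3552

69.3552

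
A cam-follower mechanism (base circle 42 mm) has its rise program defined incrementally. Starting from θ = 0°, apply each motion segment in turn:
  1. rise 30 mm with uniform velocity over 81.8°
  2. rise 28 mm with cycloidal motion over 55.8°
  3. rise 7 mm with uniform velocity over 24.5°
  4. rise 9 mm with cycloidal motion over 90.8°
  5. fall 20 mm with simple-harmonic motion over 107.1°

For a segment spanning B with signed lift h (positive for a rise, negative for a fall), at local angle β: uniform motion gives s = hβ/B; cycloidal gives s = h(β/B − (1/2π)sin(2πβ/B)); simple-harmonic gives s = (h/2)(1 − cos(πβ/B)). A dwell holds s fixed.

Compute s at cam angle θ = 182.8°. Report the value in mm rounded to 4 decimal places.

seg 1 [0°–81.8°] uniform, h=30: full span → s += 30 → s = 30.0000
seg 2 [81.8°–137.6°] cycloidal, h=28: full span → s += 28 → s = 58.0000
seg 3 [137.6°–162.1°] uniform, h=7: full span → s += 7 → s = 65.0000
seg 4 [162.1°–252.9°] cycloidal, h=9: θ=182.8° here. β=20.7, B=90.8. 9·(0.2280 − sin(2π·0.2280)/(2π)) = 0.6331 → s = 65.6331

65.6331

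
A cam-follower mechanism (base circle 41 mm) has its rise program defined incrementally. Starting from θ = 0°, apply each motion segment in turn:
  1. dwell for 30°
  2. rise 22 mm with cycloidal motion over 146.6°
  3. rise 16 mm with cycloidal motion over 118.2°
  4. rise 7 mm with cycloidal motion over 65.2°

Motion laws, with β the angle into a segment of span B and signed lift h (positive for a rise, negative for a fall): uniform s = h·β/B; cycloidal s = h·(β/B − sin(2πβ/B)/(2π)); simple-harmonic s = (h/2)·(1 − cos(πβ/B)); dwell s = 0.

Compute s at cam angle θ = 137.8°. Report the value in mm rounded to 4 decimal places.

seg 1 [0°–30°] dwell: s stays 0.0000
seg 2 [30°–176.6°] cycloidal, h=22: θ=137.8° here. β=107.8, B=146.6. 22·(0.7353 − sin(2π·0.7353)/(2π)) = 19.6639 → s = 19.6639

19.6639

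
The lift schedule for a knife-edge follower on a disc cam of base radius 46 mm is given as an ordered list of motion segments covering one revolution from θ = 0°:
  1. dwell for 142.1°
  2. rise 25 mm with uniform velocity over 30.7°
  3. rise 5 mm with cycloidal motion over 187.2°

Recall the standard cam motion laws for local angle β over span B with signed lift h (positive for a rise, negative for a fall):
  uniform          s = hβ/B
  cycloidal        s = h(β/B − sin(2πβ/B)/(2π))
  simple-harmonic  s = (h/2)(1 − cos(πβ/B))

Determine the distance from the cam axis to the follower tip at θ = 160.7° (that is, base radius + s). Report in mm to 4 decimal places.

seg 1 [0°–142.1°] dwell: s stays 0.0000
seg 2 [142.1°–172.8°] uniform, h=25: θ=160.7° here. β=18.6, B=30.7. 25·18.6/30.7 = 15.1466 → s = 15.1466
radial distance = base radius + s = 46 + 15.1466 = 61.1466

61.1466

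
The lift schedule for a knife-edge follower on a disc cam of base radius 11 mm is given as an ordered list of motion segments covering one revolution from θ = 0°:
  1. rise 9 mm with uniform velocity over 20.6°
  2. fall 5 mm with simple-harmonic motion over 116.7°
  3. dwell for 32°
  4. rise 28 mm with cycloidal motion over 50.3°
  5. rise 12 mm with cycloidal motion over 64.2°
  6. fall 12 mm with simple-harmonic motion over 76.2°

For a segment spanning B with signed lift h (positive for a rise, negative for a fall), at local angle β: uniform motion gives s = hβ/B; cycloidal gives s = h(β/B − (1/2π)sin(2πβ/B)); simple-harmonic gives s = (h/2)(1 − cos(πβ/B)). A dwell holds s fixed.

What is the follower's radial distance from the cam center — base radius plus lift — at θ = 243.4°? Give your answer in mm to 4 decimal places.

seg 1 [0°–20.6°] uniform, h=9: full span → s += 9 → s = 9.0000
seg 2 [20.6°–137.3°] simple-harmonic, h=-5: full span → s += -5 → s = 4.0000
seg 3 [137.3°–169.3°] dwell: s stays 4.0000
seg 4 [169.3°–219.6°] cycloidal, h=28: full span → s += 28 → s = 32.0000
seg 5 [219.6°–283.8°] cycloidal, h=12: θ=243.4° here. β=23.8, B=64.2. 12·(0.3707 − sin(2π·0.3707)/(2π)) = 3.0623 → s = 35.0623
radial distance = base radius + s = 11 + 35.0623 = 46.0623

46.0623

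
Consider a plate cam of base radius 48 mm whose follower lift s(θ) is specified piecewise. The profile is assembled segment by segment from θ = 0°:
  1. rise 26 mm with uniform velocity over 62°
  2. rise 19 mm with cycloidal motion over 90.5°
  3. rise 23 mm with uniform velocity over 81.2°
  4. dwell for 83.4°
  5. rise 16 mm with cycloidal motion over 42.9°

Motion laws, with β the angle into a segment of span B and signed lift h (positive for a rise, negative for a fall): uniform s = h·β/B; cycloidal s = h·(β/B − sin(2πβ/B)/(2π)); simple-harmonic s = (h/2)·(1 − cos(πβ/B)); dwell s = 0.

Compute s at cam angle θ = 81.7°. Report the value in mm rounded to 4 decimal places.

seg 1 [0°–62°] uniform, h=26: full span → s += 26 → s = 26.0000
seg 2 [62°–152.5°] cycloidal, h=19: θ=81.7° here. β=19.7, B=90.5. 19·(0.2177 − sin(2π·0.2177)/(2π)) = 1.1741 → s = 27.1741

27.1741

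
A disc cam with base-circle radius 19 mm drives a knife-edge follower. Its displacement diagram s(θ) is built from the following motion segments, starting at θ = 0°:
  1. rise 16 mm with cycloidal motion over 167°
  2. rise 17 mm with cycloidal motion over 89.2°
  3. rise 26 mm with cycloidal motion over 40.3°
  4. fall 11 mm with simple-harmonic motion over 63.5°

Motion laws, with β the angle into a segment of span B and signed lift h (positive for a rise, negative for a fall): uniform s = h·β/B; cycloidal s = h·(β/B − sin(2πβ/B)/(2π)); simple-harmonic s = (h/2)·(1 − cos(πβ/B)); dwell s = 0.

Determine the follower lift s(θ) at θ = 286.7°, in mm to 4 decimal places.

seg 1 [0°–167°] cycloidal, h=16: full span → s += 16 → s = 16.0000
seg 2 [167°–256.2°] cycloidal, h=17: full span → s += 17 → s = 33.0000
seg 3 [256.2°–296.5°] cycloidal, h=26: θ=286.7° here. β=30.5, B=40.3. 26·(0.7568 − sin(2π·0.7568)/(2π)) = 23.8116 → s = 56.8116

56.8116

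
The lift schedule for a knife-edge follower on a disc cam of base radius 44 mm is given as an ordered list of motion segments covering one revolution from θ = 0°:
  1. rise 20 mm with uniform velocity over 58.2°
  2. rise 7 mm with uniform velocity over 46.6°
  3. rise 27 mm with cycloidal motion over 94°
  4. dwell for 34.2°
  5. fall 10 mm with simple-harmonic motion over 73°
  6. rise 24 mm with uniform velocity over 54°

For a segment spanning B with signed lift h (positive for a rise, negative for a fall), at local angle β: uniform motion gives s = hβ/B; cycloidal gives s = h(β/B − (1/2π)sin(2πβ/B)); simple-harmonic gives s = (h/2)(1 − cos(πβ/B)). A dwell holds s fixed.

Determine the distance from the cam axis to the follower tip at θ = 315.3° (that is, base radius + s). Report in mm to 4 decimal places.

seg 1 [0°–58.2°] uniform, h=20: full span → s += 20 → s = 20.0000
seg 2 [58.2°–104.8°] uniform, h=7: full span → s += 7 → s = 27.0000
seg 3 [104.8°–198.8°] cycloidal, h=27: full span → s += 27 → s = 54.0000
seg 4 [198.8°–233°] dwell: s stays 54.0000
seg 5 [233°–306°] simple-harmonic, h=-10: full span → s += -10 → s = 44.0000
seg 6 [306°–360°] uniform, h=24: θ=315.3° here. β=9.3, B=54. 24·9.3/54 = 4.1333 → s = 48.1333
radial distance = base radius + s = 44 + 48.1333 = 92.1333

92.1333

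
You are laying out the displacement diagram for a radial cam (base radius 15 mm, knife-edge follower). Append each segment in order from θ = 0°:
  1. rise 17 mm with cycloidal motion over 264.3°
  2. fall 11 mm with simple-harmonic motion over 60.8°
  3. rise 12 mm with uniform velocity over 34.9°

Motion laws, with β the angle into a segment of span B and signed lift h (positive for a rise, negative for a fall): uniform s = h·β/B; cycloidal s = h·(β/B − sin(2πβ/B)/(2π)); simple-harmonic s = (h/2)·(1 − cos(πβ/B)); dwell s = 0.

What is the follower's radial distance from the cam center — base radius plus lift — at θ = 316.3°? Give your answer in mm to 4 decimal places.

seg 1 [0°–264.3°] cycloidal, h=17: full span → s += 17 → s = 17.0000
seg 2 [264.3°–325.1°] simple-harmonic, h=-11: θ=316.3° here. β=52, B=60.8. -11/2·(1 − cos(π·0.8553)) = -10.4412 → s = 6.5588
radial distance = base radius + s = 15 + 6.5588 = 21.5588

21.5588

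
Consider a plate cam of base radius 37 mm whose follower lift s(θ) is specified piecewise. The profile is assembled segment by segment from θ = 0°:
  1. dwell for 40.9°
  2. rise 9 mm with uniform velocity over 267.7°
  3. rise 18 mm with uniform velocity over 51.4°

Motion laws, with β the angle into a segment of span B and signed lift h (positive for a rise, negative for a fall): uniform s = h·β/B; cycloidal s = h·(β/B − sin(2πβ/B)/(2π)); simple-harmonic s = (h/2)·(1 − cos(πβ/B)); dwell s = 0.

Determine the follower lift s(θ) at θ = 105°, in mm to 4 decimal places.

seg 1 [0°–40.9°] dwell: s stays 0.0000
seg 2 [40.9°–308.6°] uniform, h=9: θ=105° here. β=64.1, B=267.7. 9·64.1/267.7 = 2.1550 → s = 2.1550

2.1550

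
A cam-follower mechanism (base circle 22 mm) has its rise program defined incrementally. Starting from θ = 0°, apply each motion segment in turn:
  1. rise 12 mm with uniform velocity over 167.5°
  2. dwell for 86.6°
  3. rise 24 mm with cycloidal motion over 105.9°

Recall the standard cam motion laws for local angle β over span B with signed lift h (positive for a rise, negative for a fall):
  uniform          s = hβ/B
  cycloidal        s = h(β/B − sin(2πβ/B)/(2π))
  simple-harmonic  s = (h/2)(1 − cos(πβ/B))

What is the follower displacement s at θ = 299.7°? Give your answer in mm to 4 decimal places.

seg 1 [0°–167.5°] uniform, h=12: full span → s += 12 → s = 12.0000
seg 2 [167.5°–254.1°] dwell: s stays 12.0000
seg 3 [254.1°–360°] cycloidal, h=24: θ=299.7° here. β=45.6, B=105.9. 24·(0.4306 − sin(2π·0.4306)/(2π)) = 8.7209 → s = 20.7209

20.7209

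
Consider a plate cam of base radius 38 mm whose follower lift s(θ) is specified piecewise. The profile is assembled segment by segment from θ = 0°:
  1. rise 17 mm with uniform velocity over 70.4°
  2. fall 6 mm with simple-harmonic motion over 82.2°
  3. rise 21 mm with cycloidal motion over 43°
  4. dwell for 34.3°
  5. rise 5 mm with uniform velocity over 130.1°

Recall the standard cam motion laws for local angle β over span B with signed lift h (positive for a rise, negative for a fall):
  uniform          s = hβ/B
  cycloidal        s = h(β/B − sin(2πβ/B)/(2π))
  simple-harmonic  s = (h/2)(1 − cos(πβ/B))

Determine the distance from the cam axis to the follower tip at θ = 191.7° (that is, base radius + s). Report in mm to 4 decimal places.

seg 1 [0°–70.4°] uniform, h=17: full span → s += 17 → s = 17.0000
seg 2 [70.4°–152.6°] simple-harmonic, h=-6: full span → s += -6 → s = 11.0000
seg 3 [152.6°–195.6°] cycloidal, h=21: θ=191.7° here. β=39.1, B=43. 21·(0.9093 − sin(2π·0.9093)/(2π)) = 20.8986 → s = 31.8986
radial distance = base radius + s = 38 + 31.8986 = 69.8986

69.8986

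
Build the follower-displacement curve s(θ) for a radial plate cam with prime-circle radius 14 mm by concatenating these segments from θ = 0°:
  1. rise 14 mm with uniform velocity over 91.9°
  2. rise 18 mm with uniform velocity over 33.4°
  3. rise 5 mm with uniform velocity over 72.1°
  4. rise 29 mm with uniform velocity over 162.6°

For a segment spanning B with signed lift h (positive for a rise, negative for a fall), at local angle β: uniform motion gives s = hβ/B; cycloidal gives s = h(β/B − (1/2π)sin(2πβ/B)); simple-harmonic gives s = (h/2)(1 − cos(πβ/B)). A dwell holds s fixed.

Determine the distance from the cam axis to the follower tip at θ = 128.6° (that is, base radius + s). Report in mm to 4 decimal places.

seg 1 [0°–91.9°] uniform, h=14: full span → s += 14 → s = 14.0000
seg 2 [91.9°–125.3°] uniform, h=18: full span → s += 18 → s = 32.0000
seg 3 [125.3°–197.4°] uniform, h=5: θ=128.6° here. β=3.3, B=72.1. 5·3.3/72.1 = 0.2288 → s = 32.2288
radial distance = base radius + s = 14 + 32.2288 = 46.2288

46.2288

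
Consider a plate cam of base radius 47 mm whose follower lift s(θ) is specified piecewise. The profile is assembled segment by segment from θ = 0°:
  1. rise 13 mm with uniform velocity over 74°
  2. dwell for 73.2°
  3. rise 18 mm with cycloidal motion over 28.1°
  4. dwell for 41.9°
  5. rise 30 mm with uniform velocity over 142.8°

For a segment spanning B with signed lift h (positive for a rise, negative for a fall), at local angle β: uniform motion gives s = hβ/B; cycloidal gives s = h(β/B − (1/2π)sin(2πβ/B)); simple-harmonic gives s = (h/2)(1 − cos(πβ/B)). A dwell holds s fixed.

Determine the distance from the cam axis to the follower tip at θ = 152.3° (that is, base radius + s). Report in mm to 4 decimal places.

seg 1 [0°–74°] uniform, h=13: full span → s += 13 → s = 13.0000
seg 2 [74°–147.2°] dwell: s stays 13.0000
seg 3 [147.2°–175.3°] cycloidal, h=18: θ=152.3° here. β=5.1, B=28.1. 18·(0.1815 − sin(2π·0.1815)/(2π)) = 0.6634 → s = 13.6634
radial distance = base radius + s = 47 + 13.6634 = 60.6634

60.6634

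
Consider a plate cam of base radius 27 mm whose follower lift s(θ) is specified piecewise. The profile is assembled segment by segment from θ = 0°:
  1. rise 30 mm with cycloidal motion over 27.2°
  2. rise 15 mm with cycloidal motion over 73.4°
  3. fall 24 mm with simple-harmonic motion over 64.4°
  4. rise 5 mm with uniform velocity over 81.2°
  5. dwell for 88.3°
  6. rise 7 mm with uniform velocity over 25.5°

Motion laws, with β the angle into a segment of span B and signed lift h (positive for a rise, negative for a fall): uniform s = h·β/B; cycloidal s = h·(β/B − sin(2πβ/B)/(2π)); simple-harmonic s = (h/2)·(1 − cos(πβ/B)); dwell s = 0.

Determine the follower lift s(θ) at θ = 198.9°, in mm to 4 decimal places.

seg 1 [0°–27.2°] cycloidal, h=30: full span → s += 30 → s = 30.0000
seg 2 [27.2°–100.6°] cycloidal, h=15: full span → s += 15 → s = 45.0000
seg 3 [100.6°–165°] simple-harmonic, h=-24: full span → s += -24 → s = 21.0000
seg 4 [165°–246.2°] uniform, h=5: θ=198.9° here. β=33.9, B=81.2. 5·33.9/81.2 = 2.0874 → s = 23.0874

23.0874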